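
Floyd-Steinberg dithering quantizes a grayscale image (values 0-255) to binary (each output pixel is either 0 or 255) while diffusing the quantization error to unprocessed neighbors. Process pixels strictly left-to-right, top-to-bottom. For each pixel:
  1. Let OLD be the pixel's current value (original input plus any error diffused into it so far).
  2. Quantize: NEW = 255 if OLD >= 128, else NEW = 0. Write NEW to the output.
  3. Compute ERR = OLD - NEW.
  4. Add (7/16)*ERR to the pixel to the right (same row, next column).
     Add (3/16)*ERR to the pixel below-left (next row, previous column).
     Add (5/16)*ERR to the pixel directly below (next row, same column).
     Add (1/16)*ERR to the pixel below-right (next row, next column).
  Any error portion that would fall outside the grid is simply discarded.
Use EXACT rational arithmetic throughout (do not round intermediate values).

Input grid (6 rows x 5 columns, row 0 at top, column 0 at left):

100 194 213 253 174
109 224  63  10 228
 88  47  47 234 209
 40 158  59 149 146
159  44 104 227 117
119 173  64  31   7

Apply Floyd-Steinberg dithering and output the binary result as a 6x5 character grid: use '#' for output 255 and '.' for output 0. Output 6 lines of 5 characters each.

(0,0): OLD=100 → NEW=0, ERR=100
(0,1): OLD=951/4 → NEW=255, ERR=-69/4
(0,2): OLD=13149/64 → NEW=255, ERR=-3171/64
(0,3): OLD=236875/1024 → NEW=255, ERR=-24245/1024
(0,4): OLD=2681101/16384 → NEW=255, ERR=-1496819/16384
(1,0): OLD=8769/64 → NEW=255, ERR=-7551/64
(1,1): OLD=83943/512 → NEW=255, ERR=-46617/512
(1,2): OLD=35475/16384 → NEW=0, ERR=35475/16384
(1,3): OLD=-1093017/65536 → NEW=0, ERR=-1093017/65536
(1,4): OLD=199936149/1048576 → NEW=255, ERR=-67450731/1048576
(2,0): OLD=279005/8192 → NEW=0, ERR=279005/8192
(2,1): OLD=6941487/262144 → NEW=0, ERR=6941487/262144
(2,2): OLD=211576589/4194304 → NEW=0, ERR=211576589/4194304
(2,3): OLD=16034417687/67108864 → NEW=255, ERR=-1078342633/67108864
(2,4): OLD=194160159457/1073741824 → NEW=255, ERR=-79644005663/1073741824
(3,0): OLD=233237421/4194304 → NEW=0, ERR=233237421/4194304
(3,1): OLD=6784380873/33554432 → NEW=255, ERR=-1771999287/33554432
(3,2): OLD=54010897491/1073741824 → NEW=0, ERR=54010897491/1073741824
(3,3): OLD=333355121251/2147483648 → NEW=255, ERR=-214253208989/2147483648
(3,4): OLD=2685802317919/34359738368 → NEW=0, ERR=2685802317919/34359738368
(4,0): OLD=89375973987/536870912 → NEW=255, ERR=-47526108573/536870912
(4,1): OLD=28770310403/17179869184 → NEW=0, ERR=28770310403/17179869184
(4,2): OLD=27060225643597/274877906944 → NEW=0, ERR=27060225643597/274877906944
(4,3): OLD=1128942129160579/4398046511104 → NEW=255, ERR=7440268829059/4398046511104
(4,4): OLD=9565347862048789/70368744177664 → NEW=255, ERR=-8378681903255531/70368744177664
(5,0): OLD=25192604485865/274877906944 → NEW=0, ERR=25192604485865/274877906944
(5,1): OLD=498179605997851/2199023255552 → NEW=255, ERR=-62571324167909/2199023255552
(5,2): OLD=5822105146457875/70368744177664 → NEW=0, ERR=5822105146457875/70368744177664
(5,3): OLD=14511056674661357/281474976710656 → NEW=0, ERR=14511056674661357/281474976710656
(5,4): OLD=-33994866745827873/4503599627370496 → NEW=0, ERR=-33994866745827873/4503599627370496
Row 0: .####
Row 1: ##..#
Row 2: ...##
Row 3: .#.#.
Row 4: #..##
Row 5: .#...

Answer: .####
##..#
...##
.#.#.
#..##
.#...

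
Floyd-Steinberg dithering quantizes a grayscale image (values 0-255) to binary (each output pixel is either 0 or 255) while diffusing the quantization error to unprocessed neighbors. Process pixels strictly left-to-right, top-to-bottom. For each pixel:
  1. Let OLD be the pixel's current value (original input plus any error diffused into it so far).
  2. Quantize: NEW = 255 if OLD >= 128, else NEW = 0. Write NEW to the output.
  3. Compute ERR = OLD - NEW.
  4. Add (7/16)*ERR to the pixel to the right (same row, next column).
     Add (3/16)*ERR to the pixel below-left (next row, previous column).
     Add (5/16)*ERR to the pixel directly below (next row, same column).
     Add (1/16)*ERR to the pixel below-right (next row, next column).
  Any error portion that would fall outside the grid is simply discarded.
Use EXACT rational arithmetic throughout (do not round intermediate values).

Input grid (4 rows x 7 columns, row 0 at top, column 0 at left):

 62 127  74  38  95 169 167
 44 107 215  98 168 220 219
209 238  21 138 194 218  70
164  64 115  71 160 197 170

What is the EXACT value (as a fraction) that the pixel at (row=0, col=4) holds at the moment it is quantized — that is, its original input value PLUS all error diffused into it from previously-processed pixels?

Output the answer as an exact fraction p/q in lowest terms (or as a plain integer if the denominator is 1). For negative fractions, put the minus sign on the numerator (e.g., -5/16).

Answer: 3845055/32768

Derivation:
(0,0): OLD=62 → NEW=0, ERR=62
(0,1): OLD=1233/8 → NEW=255, ERR=-807/8
(0,2): OLD=3823/128 → NEW=0, ERR=3823/128
(0,3): OLD=104585/2048 → NEW=0, ERR=104585/2048
(0,4): OLD=3845055/32768 → NEW=0, ERR=3845055/32768
Target (0,4): original=95, with diffused error = 3845055/32768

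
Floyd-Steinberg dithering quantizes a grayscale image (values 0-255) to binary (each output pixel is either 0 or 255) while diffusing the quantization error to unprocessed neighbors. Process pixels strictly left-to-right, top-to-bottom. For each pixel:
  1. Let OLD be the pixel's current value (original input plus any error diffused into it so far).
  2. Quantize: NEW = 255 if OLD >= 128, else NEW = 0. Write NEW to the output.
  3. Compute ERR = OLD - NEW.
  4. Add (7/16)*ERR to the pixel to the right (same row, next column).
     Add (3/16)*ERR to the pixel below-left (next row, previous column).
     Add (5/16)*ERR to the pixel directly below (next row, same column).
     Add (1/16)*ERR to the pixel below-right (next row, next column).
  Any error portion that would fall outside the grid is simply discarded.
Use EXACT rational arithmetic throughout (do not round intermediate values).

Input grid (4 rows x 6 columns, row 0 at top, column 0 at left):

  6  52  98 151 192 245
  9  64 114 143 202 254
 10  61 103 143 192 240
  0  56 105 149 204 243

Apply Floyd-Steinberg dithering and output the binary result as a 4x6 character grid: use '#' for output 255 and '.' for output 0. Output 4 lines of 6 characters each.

(0,0): OLD=6 → NEW=0, ERR=6
(0,1): OLD=437/8 → NEW=0, ERR=437/8
(0,2): OLD=15603/128 → NEW=0, ERR=15603/128
(0,3): OLD=418469/2048 → NEW=255, ERR=-103771/2048
(0,4): OLD=5565059/32768 → NEW=255, ERR=-2790781/32768
(0,5): OLD=108915093/524288 → NEW=255, ERR=-24778347/524288
(1,0): OLD=2703/128 → NEW=0, ERR=2703/128
(1,1): OLD=116265/1024 → NEW=0, ERR=116265/1024
(1,2): OLD=6412061/32768 → NEW=255, ERR=-1943779/32768
(1,3): OLD=12171769/131072 → NEW=0, ERR=12171769/131072
(1,4): OLD=1711145451/8388608 → NEW=255, ERR=-427949589/8388608
(1,5): OLD=28398948093/134217728 → NEW=255, ERR=-5826572547/134217728
(2,0): OLD=620755/16384 → NEW=0, ERR=620755/16384
(2,1): OLD=54135169/524288 → NEW=0, ERR=54135169/524288
(2,2): OLD=1293059395/8388608 → NEW=255, ERR=-846035645/8388608
(2,3): OLD=7692197739/67108864 → NEW=0, ERR=7692197739/67108864
(2,4): OLD=480755835457/2147483648 → NEW=255, ERR=-66852494783/2147483648
(2,5): OLD=7202688846295/34359738368 → NEW=255, ERR=-1559044437545/34359738368
(3,0): OLD=261726307/8388608 → NEW=0, ERR=261726307/8388608
(3,1): OLD=5729405031/67108864 → NEW=0, ERR=5729405031/67108864
(3,2): OLD=74506597893/536870912 → NEW=255, ERR=-62395484667/536870912
(3,3): OLD=4186136474927/34359738368 → NEW=0, ERR=4186136474927/34359738368
(3,4): OLD=67683106852367/274877906944 → NEW=255, ERR=-2410759418353/274877906944
(3,5): OLD=980931089435777/4398046511104 → NEW=255, ERR=-140570770895743/4398046511104
Row 0: ...###
Row 1: ..#.##
Row 2: ..#.##
Row 3: ..#.##

Answer: ...###
..#.##
..#.##
..#.##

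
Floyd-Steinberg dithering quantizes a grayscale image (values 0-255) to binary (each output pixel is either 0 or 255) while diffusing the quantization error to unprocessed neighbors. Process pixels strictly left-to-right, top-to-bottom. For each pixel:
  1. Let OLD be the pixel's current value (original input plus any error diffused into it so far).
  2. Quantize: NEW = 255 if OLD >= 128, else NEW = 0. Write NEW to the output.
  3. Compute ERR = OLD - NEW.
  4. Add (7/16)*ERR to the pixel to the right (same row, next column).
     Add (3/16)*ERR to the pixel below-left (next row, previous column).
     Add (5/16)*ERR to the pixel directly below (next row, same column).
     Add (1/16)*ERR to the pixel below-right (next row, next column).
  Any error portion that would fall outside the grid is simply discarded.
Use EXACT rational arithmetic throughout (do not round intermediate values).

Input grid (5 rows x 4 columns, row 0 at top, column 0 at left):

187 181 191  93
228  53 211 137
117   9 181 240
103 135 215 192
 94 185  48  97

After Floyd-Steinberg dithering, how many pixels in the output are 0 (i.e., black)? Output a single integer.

Answer: 9

Derivation:
(0,0): OLD=187 → NEW=255, ERR=-68
(0,1): OLD=605/4 → NEW=255, ERR=-415/4
(0,2): OLD=9319/64 → NEW=255, ERR=-7001/64
(0,3): OLD=46225/1024 → NEW=0, ERR=46225/1024
(1,0): OLD=11987/64 → NEW=255, ERR=-4333/64
(1,1): OLD=-17307/512 → NEW=0, ERR=-17307/512
(1,2): OLD=2687081/16384 → NEW=255, ERR=-1490839/16384
(1,3): OLD=27383599/262144 → NEW=0, ERR=27383599/262144
(2,0): OLD=733223/8192 → NEW=0, ERR=733223/8192
(2,1): OLD=4273533/262144 → NEW=0, ERR=4273533/262144
(2,2): OLD=92888281/524288 → NEW=255, ERR=-40805159/524288
(2,3): OLD=1953758949/8388608 → NEW=255, ERR=-185336091/8388608
(3,0): OLD=562149591/4194304 → NEW=255, ERR=-507397929/4194304
(3,1): OLD=5245880137/67108864 → NEW=0, ERR=5245880137/67108864
(3,2): OLD=238106309623/1073741824 → NEW=255, ERR=-35697855497/1073741824
(3,3): OLD=2846465830977/17179869184 → NEW=255, ERR=-1534400810943/17179869184
(4,0): OLD=76077537547/1073741824 → NEW=0, ERR=76077537547/1073741824
(4,1): OLD=1946750768257/8589934592 → NEW=255, ERR=-243682552703/8589934592
(4,2): OLD=3666498237953/274877906944 → NEW=0, ERR=3666498237953/274877906944
(4,3): OLD=320385283360087/4398046511104 → NEW=0, ERR=320385283360087/4398046511104
Output grid:
  Row 0: ###.  (1 black, running=1)
  Row 1: #.#.  (2 black, running=3)
  Row 2: ..##  (2 black, running=5)
  Row 3: #.##  (1 black, running=6)
  Row 4: .#..  (3 black, running=9)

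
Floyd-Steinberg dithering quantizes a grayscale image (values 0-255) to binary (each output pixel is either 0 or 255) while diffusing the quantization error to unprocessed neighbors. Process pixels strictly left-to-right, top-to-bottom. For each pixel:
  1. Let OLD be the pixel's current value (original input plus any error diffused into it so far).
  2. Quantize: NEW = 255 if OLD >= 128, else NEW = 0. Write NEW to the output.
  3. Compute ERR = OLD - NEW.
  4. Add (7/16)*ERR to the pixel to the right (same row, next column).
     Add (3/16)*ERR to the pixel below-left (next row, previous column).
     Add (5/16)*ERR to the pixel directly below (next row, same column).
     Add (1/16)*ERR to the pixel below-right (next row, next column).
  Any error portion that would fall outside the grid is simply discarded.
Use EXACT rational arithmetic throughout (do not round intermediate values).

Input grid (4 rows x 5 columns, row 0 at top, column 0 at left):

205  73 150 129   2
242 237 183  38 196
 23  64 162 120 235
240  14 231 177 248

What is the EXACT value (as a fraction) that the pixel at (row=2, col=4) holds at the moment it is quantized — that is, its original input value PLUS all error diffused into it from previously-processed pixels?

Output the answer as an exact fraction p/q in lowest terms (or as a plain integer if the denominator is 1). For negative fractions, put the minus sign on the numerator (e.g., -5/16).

(0,0): OLD=205 → NEW=255, ERR=-50
(0,1): OLD=409/8 → NEW=0, ERR=409/8
(0,2): OLD=22063/128 → NEW=255, ERR=-10577/128
(0,3): OLD=190153/2048 → NEW=0, ERR=190153/2048
(0,4): OLD=1396607/32768 → NEW=0, ERR=1396607/32768
(1,0): OLD=30203/128 → NEW=255, ERR=-2437/128
(1,1): OLD=231453/1024 → NEW=255, ERR=-29667/1024
(1,2): OLD=5410209/32768 → NEW=255, ERR=-2945631/32768
(1,3): OLD=3999469/131072 → NEW=0, ERR=3999469/131072
(1,4): OLD=479140007/2097152 → NEW=255, ERR=-55633753/2097152
(2,0): OLD=190351/16384 → NEW=0, ERR=190351/16384
(2,1): OLD=22011861/524288 → NEW=0, ERR=22011861/524288
(2,2): OLD=1310191167/8388608 → NEW=255, ERR=-828903873/8388608
(2,3): OLD=10161943757/134217728 → NEW=0, ERR=10161943757/134217728
(2,4): OLD=562084918875/2147483648 → NEW=255, ERR=14476588635/2147483648
Target (2,4): original=235, with diffused error = 562084918875/2147483648

Answer: 562084918875/2147483648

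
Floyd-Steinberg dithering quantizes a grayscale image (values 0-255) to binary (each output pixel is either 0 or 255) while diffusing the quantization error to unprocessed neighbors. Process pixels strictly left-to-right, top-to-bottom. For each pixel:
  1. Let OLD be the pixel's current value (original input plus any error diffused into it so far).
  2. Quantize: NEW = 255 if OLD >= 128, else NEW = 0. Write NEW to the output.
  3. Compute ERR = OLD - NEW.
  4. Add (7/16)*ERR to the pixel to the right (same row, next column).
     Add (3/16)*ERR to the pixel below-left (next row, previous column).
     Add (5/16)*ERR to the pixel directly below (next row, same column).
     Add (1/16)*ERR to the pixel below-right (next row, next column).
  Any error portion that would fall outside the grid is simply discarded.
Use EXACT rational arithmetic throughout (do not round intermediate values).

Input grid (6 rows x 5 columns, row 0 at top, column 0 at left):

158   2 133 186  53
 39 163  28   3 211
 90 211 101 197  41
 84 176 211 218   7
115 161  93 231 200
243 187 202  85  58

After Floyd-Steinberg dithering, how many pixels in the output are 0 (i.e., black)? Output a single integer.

Answer: 15

Derivation:
(0,0): OLD=158 → NEW=255, ERR=-97
(0,1): OLD=-647/16 → NEW=0, ERR=-647/16
(0,2): OLD=29519/256 → NEW=0, ERR=29519/256
(0,3): OLD=968489/4096 → NEW=255, ERR=-75991/4096
(0,4): OLD=2941471/65536 → NEW=0, ERR=2941471/65536
(1,0): OLD=283/256 → NEW=0, ERR=283/256
(1,1): OLD=340797/2048 → NEW=255, ERR=-181443/2048
(1,2): OLD=1262721/65536 → NEW=0, ERR=1262721/65536
(1,3): OLD=5571693/262144 → NEW=0, ERR=5571693/262144
(1,4): OLD=977965991/4194304 → NEW=255, ERR=-91581529/4194304
(2,0): OLD=2416111/32768 → NEW=0, ERR=2416111/32768
(2,1): OLD=229904821/1048576 → NEW=255, ERR=-37482059/1048576
(2,2): OLD=1507103583/16777216 → NEW=0, ERR=1507103583/16777216
(2,3): OLD=64438729901/268435456 → NEW=255, ERR=-4012311379/268435456
(2,4): OLD=124406803835/4294967296 → NEW=0, ERR=124406803835/4294967296
(3,0): OLD=1683417727/16777216 → NEW=0, ERR=1683417727/16777216
(3,1): OLD=30894179603/134217728 → NEW=255, ERR=-3331341037/134217728
(3,2): OLD=958535270337/4294967296 → NEW=255, ERR=-136681390143/4294967296
(3,3): OLD=1807766276985/8589934592 → NEW=255, ERR=-382667043975/8589934592
(3,4): OLD=-600922559299/137438953472 → NEW=0, ERR=-600922559299/137438953472
(4,0): OLD=304303305489/2147483648 → NEW=255, ERR=-243305024751/2147483648
(4,1): OLD=7145461609745/68719476736 → NEW=0, ERR=7145461609745/68719476736
(4,2): OLD=130448645773599/1099511627776 → NEW=0, ERR=130448645773599/1099511627776
(4,3): OLD=4682616011231505/17592186044416 → NEW=255, ERR=196608569905425/17592186044416
(4,4): OLD=56502962787457015/281474976710656 → NEW=255, ERR=-15273156273760265/281474976710656
(5,0): OLD=249688906418643/1099511627776 → NEW=255, ERR=-30686558664237/1099511627776
(5,1): OLD=1956671786542009/8796093022208 → NEW=255, ERR=-286331934121031/8796093022208
(5,2): OLD=65704253761556993/281474976710656 → NEW=255, ERR=-6071865299660287/281474976710656
(5,3): OLD=85901745329516175/1125899906842624 → NEW=0, ERR=85901745329516175/1125899906842624
(5,4): OLD=1353267153855310197/18014398509481984 → NEW=0, ERR=1353267153855310197/18014398509481984
Output grid:
  Row 0: #..#.  (3 black, running=3)
  Row 1: .#..#  (3 black, running=6)
  Row 2: .#.#.  (3 black, running=9)
  Row 3: .###.  (2 black, running=11)
  Row 4: #..##  (2 black, running=13)
  Row 5: ###..  (2 black, running=15)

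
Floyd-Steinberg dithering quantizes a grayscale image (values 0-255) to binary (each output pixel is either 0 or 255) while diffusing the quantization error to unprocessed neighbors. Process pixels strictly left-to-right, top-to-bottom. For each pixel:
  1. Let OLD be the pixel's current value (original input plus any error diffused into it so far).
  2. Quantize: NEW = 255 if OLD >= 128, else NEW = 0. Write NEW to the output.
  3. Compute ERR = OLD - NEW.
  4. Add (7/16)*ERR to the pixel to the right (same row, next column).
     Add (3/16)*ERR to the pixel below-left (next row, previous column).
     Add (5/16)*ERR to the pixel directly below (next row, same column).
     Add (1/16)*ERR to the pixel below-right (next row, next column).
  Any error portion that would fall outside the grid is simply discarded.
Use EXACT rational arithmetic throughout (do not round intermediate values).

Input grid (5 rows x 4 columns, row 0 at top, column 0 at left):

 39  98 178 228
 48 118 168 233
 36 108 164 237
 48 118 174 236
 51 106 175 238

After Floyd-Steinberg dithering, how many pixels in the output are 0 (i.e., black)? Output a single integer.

(0,0): OLD=39 → NEW=0, ERR=39
(0,1): OLD=1841/16 → NEW=0, ERR=1841/16
(0,2): OLD=58455/256 → NEW=255, ERR=-6825/256
(0,3): OLD=886113/4096 → NEW=255, ERR=-158367/4096
(1,0): OLD=20931/256 → NEW=0, ERR=20931/256
(1,1): OLD=383317/2048 → NEW=255, ERR=-138923/2048
(1,2): OLD=8515321/65536 → NEW=255, ERR=-8196359/65536
(1,3): OLD=172527135/1048576 → NEW=255, ERR=-94859745/1048576
(2,0): OLD=1600119/32768 → NEW=0, ERR=1600119/32768
(2,1): OLD=94189453/1048576 → NEW=0, ERR=94189453/1048576
(2,2): OLD=299921633/2097152 → NEW=255, ERR=-234852127/2097152
(2,3): OLD=5097554557/33554432 → NEW=255, ERR=-3458825603/33554432
(3,0): OLD=1343893767/16777216 → NEW=0, ERR=1343893767/16777216
(3,1): OLD=43800606297/268435456 → NEW=255, ERR=-24650434983/268435456
(3,2): OLD=365566588839/4294967296 → NEW=0, ERR=365566588839/4294967296
(3,3): OLD=16082137089553/68719476736 → NEW=255, ERR=-1441329478127/68719476736
(4,0): OLD=252603528507/4294967296 → NEW=0, ERR=252603528507/4294967296
(4,1): OLD=4260595502897/34359738368 → NEW=0, ERR=4260595502897/34359738368
(4,2): OLD=270673699218449/1099511627776 → NEW=255, ERR=-9701765864431/1099511627776
(4,3): OLD=4097306606012615/17592186044416 → NEW=255, ERR=-388700835313465/17592186044416
Output grid:
  Row 0: ..##  (2 black, running=2)
  Row 1: .###  (1 black, running=3)
  Row 2: ..##  (2 black, running=5)
  Row 3: .#.#  (2 black, running=7)
  Row 4: ..##  (2 black, running=9)

Answer: 9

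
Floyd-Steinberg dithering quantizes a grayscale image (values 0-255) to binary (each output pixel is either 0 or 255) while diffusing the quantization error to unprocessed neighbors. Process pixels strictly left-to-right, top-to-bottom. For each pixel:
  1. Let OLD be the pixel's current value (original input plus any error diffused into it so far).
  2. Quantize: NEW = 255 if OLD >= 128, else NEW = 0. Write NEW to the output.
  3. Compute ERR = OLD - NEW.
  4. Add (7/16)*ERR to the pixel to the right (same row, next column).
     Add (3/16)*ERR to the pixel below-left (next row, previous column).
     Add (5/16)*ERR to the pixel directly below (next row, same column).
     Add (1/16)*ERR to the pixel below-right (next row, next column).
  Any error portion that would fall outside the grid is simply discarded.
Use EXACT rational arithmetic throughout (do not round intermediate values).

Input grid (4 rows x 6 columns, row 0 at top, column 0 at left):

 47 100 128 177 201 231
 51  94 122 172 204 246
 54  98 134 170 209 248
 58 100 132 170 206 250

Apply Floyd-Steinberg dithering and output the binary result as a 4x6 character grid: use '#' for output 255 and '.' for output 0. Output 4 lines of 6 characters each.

Answer: ..####
.#.#.#
..#.##
.#.###

Derivation:
(0,0): OLD=47 → NEW=0, ERR=47
(0,1): OLD=1929/16 → NEW=0, ERR=1929/16
(0,2): OLD=46271/256 → NEW=255, ERR=-19009/256
(0,3): OLD=591929/4096 → NEW=255, ERR=-452551/4096
(0,4): OLD=10004879/65536 → NEW=255, ERR=-6706801/65536
(0,5): OLD=195273449/1048576 → NEW=255, ERR=-72113431/1048576
(1,0): OLD=22603/256 → NEW=0, ERR=22603/256
(1,1): OLD=326285/2048 → NEW=255, ERR=-195955/2048
(1,2): OLD=2867473/65536 → NEW=0, ERR=2867473/65536
(1,3): OLD=34809149/262144 → NEW=255, ERR=-32037571/262144
(1,4): OLD=1656762647/16777216 → NEW=0, ERR=1656762647/16777216
(1,5): OLD=70146445169/268435456 → NEW=255, ERR=1695403889/268435456
(2,0): OLD=2085727/32768 → NEW=0, ERR=2085727/32768
(2,1): OLD=114996613/1048576 → NEW=0, ERR=114996613/1048576
(2,2): OLD=2797741263/16777216 → NEW=255, ERR=-1480448817/16777216
(2,3): OLD=15361612055/134217728 → NEW=0, ERR=15361612055/134217728
(2,4): OLD=1217531484357/4294967296 → NEW=255, ERR=122314823877/4294967296
(2,5): OLD=18458397546419/68719476736 → NEW=255, ERR=934930978739/68719476736
(3,0): OLD=1651784687/16777216 → NEW=0, ERR=1651784687/16777216
(3,1): OLD=22116156611/134217728 → NEW=255, ERR=-12109364029/134217728
(3,2): OLD=100144371641/1073741824 → NEW=0, ERR=100144371641/1073741824
(3,3): OLD=16932160954347/68719476736 → NEW=255, ERR=-591305613333/68719476736
(3,4): OLD=121407690123531/549755813888 → NEW=255, ERR=-18780042417909/549755813888
(3,5): OLD=2120616495232453/8796093022208 → NEW=255, ERR=-122387225430587/8796093022208
Row 0: ..####
Row 1: .#.#.#
Row 2: ..#.##
Row 3: .#.###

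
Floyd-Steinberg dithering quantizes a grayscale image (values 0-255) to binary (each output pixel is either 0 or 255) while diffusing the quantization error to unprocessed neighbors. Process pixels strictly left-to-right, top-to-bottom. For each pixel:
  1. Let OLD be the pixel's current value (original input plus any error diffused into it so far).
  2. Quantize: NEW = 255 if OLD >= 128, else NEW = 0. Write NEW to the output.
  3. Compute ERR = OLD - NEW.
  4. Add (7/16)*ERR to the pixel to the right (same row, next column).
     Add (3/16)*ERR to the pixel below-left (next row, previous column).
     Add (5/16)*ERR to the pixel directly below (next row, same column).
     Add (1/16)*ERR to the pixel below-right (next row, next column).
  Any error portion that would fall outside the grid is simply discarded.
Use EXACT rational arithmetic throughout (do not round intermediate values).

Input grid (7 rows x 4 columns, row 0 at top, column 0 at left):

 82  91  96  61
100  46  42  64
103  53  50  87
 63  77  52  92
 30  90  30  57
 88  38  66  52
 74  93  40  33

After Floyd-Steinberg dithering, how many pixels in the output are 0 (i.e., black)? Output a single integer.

(0,0): OLD=82 → NEW=0, ERR=82
(0,1): OLD=1015/8 → NEW=0, ERR=1015/8
(0,2): OLD=19393/128 → NEW=255, ERR=-13247/128
(0,3): OLD=32199/2048 → NEW=0, ERR=32199/2048
(1,0): OLD=19125/128 → NEW=255, ERR=-13515/128
(1,1): OLD=25779/1024 → NEW=0, ERR=25779/1024
(1,2): OLD=1033839/32768 → NEW=0, ERR=1033839/32768
(1,3): OLD=39975993/524288 → NEW=0, ERR=39975993/524288
(2,0): OLD=1224289/16384 → NEW=0, ERR=1224289/16384
(2,1): OLD=48693627/524288 → NEW=0, ERR=48693627/524288
(2,2): OLD=122014967/1048576 → NEW=0, ERR=122014967/1048576
(2,3): OLD=2746565339/16777216 → NEW=255, ERR=-1531624741/16777216
(3,0): OLD=870449425/8388608 → NEW=0, ERR=870449425/8388608
(3,1): OLD=23878596367/134217728 → NEW=255, ERR=-10346924273/134217728
(3,2): OLD=93036833393/2147483648 → NEW=0, ERR=93036833393/2147483648
(3,3): OLD=3082000581783/34359738368 → NEW=0, ERR=3082000581783/34359738368
(4,0): OLD=103019690621/2147483648 → NEW=0, ERR=103019690621/2147483648
(4,1): OLD=1743852949303/17179869184 → NEW=0, ERR=1743852949303/17179869184
(4,2): OLD=54946751509783/549755813888 → NEW=0, ERR=54946751509783/549755813888
(4,3): OLD=1156382038725585/8796093022208 → NEW=255, ERR=-1086621681937455/8796093022208
(5,0): OLD=33541602283821/274877906944 → NEW=0, ERR=33541602283821/274877906944
(5,1): OLD=1274063734034203/8796093022208 → NEW=255, ERR=-968939986628837/8796093022208
(5,2): OLD=141713190939475/4398046511104 → NEW=0, ERR=141713190939475/4398046511104
(5,3): OLD=4748373682098959/140737488355328 → NEW=0, ERR=4748373682098959/140737488355328
(6,0): OLD=12874410543819121/140737488355328 → NEW=0, ERR=12874410543819121/140737488355328
(6,1): OLD=252800824248660903/2251799813685248 → NEW=0, ERR=252800824248660903/2251799813685248
(6,2): OLD=3553416719468008801/36028797018963968 → NEW=0, ERR=3553416719468008801/36028797018963968
(6,3): OLD=51135954635551883431/576460752303423488 → NEW=0, ERR=51135954635551883431/576460752303423488
Output grid:
  Row 0: ..#.  (3 black, running=3)
  Row 1: #...  (3 black, running=6)
  Row 2: ...#  (3 black, running=9)
  Row 3: .#..  (3 black, running=12)
  Row 4: ...#  (3 black, running=15)
  Row 5: .#..  (3 black, running=18)
  Row 6: ....  (4 black, running=22)

Answer: 22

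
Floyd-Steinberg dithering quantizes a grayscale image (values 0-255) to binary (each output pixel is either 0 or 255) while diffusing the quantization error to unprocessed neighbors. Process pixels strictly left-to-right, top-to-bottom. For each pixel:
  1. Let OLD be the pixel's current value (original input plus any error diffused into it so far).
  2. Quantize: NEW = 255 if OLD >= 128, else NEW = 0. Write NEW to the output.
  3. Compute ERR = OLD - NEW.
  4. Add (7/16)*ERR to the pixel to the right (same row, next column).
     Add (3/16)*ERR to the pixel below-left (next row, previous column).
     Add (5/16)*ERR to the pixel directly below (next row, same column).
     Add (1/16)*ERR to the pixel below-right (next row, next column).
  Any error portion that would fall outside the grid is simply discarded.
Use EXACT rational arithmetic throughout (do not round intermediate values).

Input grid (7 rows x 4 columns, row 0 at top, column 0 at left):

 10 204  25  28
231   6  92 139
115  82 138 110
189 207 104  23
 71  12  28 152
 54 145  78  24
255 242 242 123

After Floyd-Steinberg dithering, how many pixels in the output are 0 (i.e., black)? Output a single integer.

(0,0): OLD=10 → NEW=0, ERR=10
(0,1): OLD=1667/8 → NEW=255, ERR=-373/8
(0,2): OLD=589/128 → NEW=0, ERR=589/128
(0,3): OLD=61467/2048 → NEW=0, ERR=61467/2048
(1,0): OLD=28849/128 → NEW=255, ERR=-3791/128
(1,1): OLD=-20521/1024 → NEW=0, ERR=-20521/1024
(1,2): OLD=2863395/32768 → NEW=0, ERR=2863395/32768
(1,3): OLD=97987941/524288 → NEW=255, ERR=-35705499/524288
(2,0): OLD=1670957/16384 → NEW=0, ERR=1670957/16384
(2,1): OLD=70721343/524288 → NEW=255, ERR=-62972097/524288
(2,2): OLD=103533947/1048576 → NEW=0, ERR=103533947/1048576
(2,3): OLD=2304805039/16777216 → NEW=255, ERR=-1973385041/16777216
(3,0): OLD=1663883741/8388608 → NEW=255, ERR=-475211299/8388608
(3,1): OLD=22759167555/134217728 → NEW=255, ERR=-11466353085/134217728
(3,2): OLD=145853456061/2147483648 → NEW=0, ERR=145853456061/2147483648
(3,3): OLD=760319272107/34359738368 → NEW=0, ERR=760319272107/34359738368
(4,0): OLD=80055375833/2147483648 → NEW=0, ERR=80055375833/2147483648
(4,1): OLD=185651260043/17179869184 → NEW=0, ERR=185651260043/17179869184
(4,2): OLD=29006128340907/549755813888 → NEW=0, ERR=29006128340907/549755813888
(4,3): OLD=1638213064282141/8796093022208 → NEW=255, ERR=-604790656380899/8796093022208
(5,0): OLD=18602575788425/274877906944 → NEW=0, ERR=18602575788425/274877906944
(5,1): OLD=1673086312100959/8796093022208 → NEW=255, ERR=-569917408562081/8796093022208
(5,2): OLD=237164811720403/4398046511104 → NEW=0, ERR=237164811720403/4398046511104
(5,3): OLD=4138151856163531/140737488355328 → NEW=0, ERR=4138151856163531/140737488355328
(6,0): OLD=37154719431070397/140737488355328 → NEW=255, ERR=1266659900461757/140737488355328
(6,1): OLD=540501122258928123/2251799813685248 → NEW=255, ERR=-33707830230810117/2251799813685248
(6,2): OLD=9142888417481797869/36028797018963968 → NEW=255, ERR=-44454822354013971/36028797018963968
(6,3): OLD=77833177290345852283/576460752303423488 → NEW=255, ERR=-69164314547027137157/576460752303423488
Output grid:
  Row 0: .#..  (3 black, running=3)
  Row 1: #..#  (2 black, running=5)
  Row 2: .#.#  (2 black, running=7)
  Row 3: ##..  (2 black, running=9)
  Row 4: ...#  (3 black, running=12)
  Row 5: .#..  (3 black, running=15)
  Row 6: ####  (0 black, running=15)

Answer: 15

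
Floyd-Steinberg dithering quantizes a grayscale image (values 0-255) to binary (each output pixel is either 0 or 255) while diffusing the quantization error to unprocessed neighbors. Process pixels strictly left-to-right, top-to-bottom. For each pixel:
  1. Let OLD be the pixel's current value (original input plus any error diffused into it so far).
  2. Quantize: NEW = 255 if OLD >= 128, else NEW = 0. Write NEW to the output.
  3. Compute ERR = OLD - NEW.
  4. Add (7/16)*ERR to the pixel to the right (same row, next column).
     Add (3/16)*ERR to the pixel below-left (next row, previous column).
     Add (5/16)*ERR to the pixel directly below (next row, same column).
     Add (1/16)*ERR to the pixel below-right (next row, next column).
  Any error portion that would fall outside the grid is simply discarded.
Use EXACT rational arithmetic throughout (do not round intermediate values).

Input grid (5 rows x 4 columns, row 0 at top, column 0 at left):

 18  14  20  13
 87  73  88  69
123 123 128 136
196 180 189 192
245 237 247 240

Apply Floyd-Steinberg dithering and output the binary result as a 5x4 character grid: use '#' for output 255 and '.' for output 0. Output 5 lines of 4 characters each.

(0,0): OLD=18 → NEW=0, ERR=18
(0,1): OLD=175/8 → NEW=0, ERR=175/8
(0,2): OLD=3785/128 → NEW=0, ERR=3785/128
(0,3): OLD=53119/2048 → NEW=0, ERR=53119/2048
(1,0): OLD=12381/128 → NEW=0, ERR=12381/128
(1,1): OLD=131915/1024 → NEW=255, ERR=-129205/1024
(1,2): OLD=1581671/32768 → NEW=0, ERR=1581671/32768
(1,3): OLD=52466049/524288 → NEW=0, ERR=52466049/524288
(2,0): OLD=2122857/16384 → NEW=255, ERR=-2055063/16384
(2,1): OLD=22958291/524288 → NEW=0, ERR=22958291/524288
(2,2): OLD=181528591/1048576 → NEW=255, ERR=-85858289/1048576
(2,3): OLD=2255967315/16777216 → NEW=255, ERR=-2022222765/16777216
(3,0): OLD=1384231961/8388608 → NEW=255, ERR=-754863079/8388608
(3,1): OLD=17599021575/134217728 → NEW=255, ERR=-16626499065/134217728
(3,2): OLD=191883587193/2147483648 → NEW=0, ERR=191883587193/2147483648
(3,3): OLD=6470194531535/34359738368 → NEW=255, ERR=-2291538752305/34359738368
(4,0): OLD=415864950245/2147483648 → NEW=255, ERR=-131743379995/2147483648
(4,1): OLD=3136670110703/17179869184 → NEW=255, ERR=-1244196531217/17179869184
(4,2): OLD=122590621551183/549755813888 → NEW=255, ERR=-17597110990257/549755813888
(4,3): OLD=1853681646535129/8796093022208 → NEW=255, ERR=-389322074127911/8796093022208
Row 0: ....
Row 1: .#..
Row 2: #.##
Row 3: ##.#
Row 4: ####

Answer: ....
.#..
#.##
##.#
####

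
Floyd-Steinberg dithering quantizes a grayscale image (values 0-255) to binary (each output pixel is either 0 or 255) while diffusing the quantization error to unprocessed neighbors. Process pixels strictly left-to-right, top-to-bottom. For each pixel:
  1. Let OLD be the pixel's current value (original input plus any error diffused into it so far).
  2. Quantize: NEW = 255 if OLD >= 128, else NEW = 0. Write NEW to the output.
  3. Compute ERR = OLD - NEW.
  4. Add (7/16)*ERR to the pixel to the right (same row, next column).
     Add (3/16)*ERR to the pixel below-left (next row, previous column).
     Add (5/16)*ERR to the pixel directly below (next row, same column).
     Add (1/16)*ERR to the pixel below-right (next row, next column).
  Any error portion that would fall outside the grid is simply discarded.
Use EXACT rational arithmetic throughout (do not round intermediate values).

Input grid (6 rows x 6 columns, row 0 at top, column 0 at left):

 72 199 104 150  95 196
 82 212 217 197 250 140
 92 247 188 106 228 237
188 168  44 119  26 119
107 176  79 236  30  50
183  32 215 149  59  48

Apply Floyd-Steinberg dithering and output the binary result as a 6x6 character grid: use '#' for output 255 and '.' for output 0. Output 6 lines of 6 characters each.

(0,0): OLD=72 → NEW=0, ERR=72
(0,1): OLD=461/2 → NEW=255, ERR=-49/2
(0,2): OLD=2985/32 → NEW=0, ERR=2985/32
(0,3): OLD=97695/512 → NEW=255, ERR=-32865/512
(0,4): OLD=548185/8192 → NEW=0, ERR=548185/8192
(0,5): OLD=29527407/131072 → NEW=255, ERR=-3895953/131072
(1,0): OLD=3197/32 → NEW=0, ERR=3197/32
(1,1): OLD=69131/256 → NEW=255, ERR=3851/256
(1,2): OLD=1959239/8192 → NEW=255, ERR=-129721/8192
(1,3): OLD=6173163/32768 → NEW=255, ERR=-2182677/32768
(1,4): OLD=486926545/2097152 → NEW=255, ERR=-47847215/2097152
(1,5): OLD=4191349095/33554432 → NEW=0, ERR=4191349095/33554432
(2,0): OLD=516265/4096 → NEW=0, ERR=516265/4096
(2,1): OLD=40647923/131072 → NEW=255, ERR=7224563/131072
(2,2): OLD=410238425/2097152 → NEW=255, ERR=-124535335/2097152
(2,3): OLD=904907793/16777216 → NEW=0, ERR=904907793/16777216
(2,4): OLD=141586485875/536870912 → NEW=255, ERR=4684403315/536870912
(2,5): OLD=2391664362069/8589934592 → NEW=255, ERR=201231041109/8589934592
(3,0): OLD=498540665/2097152 → NEW=255, ERR=-36233095/2097152
(3,1): OLD=2926099813/16777216 → NEW=255, ERR=-1352090267/16777216
(3,2): OLD=502291119/134217728 → NEW=0, ERR=502291119/134217728
(3,3): OLD=1163223778845/8589934592 → NEW=255, ERR=-1027209542115/8589934592
(3,4): OLD=-1087647912995/68719476736 → NEW=0, ERR=-1087647912995/68719476736
(3,5): OLD=131877193583059/1099511627776 → NEW=0, ERR=131877193583059/1099511627776
(4,0): OLD=23216999191/268435456 → NEW=0, ERR=23216999191/268435456
(4,1): OLD=808641927627/4294967296 → NEW=255, ERR=-286574732853/4294967296
(4,2): OLD=3232465379377/137438953472 → NEW=0, ERR=3232465379377/137438953472
(4,3): OLD=453408441224597/2199023255552 → NEW=255, ERR=-107342488941163/2199023255552
(4,4): OLD=658407592714533/35184372088832 → NEW=0, ERR=658407592714533/35184372088832
(4,5): OLD=53299826061903331/562949953421312 → NEW=0, ERR=53299826061903331/562949953421312
(5,0): OLD=13573299979409/68719476736 → NEW=255, ERR=-3950166588271/68719476736
(5,1): OLD=-9201045590687/2199023255552 → NEW=0, ERR=-9201045590687/2199023255552
(5,2): OLD=3645038090135003/17592186044416 → NEW=255, ERR=-840969351191077/17592186044416
(5,3): OLD=66321306943071481/562949953421312 → NEW=0, ERR=66321306943071481/562949953421312
(5,4): OLD=147595789133144225/1125899906842624 → NEW=255, ERR=-139508687111724895/1125899906842624
(5,5): OLD=442197622258959333/18014398509481984 → NEW=0, ERR=442197622258959333/18014398509481984
Row 0: .#.#.#
Row 1: .####.
Row 2: .##.##
Row 3: ##.#..
Row 4: .#.#..
Row 5: #.#.#.

Answer: .#.#.#
.####.
.##.##
##.#..
.#.#..
#.#.#.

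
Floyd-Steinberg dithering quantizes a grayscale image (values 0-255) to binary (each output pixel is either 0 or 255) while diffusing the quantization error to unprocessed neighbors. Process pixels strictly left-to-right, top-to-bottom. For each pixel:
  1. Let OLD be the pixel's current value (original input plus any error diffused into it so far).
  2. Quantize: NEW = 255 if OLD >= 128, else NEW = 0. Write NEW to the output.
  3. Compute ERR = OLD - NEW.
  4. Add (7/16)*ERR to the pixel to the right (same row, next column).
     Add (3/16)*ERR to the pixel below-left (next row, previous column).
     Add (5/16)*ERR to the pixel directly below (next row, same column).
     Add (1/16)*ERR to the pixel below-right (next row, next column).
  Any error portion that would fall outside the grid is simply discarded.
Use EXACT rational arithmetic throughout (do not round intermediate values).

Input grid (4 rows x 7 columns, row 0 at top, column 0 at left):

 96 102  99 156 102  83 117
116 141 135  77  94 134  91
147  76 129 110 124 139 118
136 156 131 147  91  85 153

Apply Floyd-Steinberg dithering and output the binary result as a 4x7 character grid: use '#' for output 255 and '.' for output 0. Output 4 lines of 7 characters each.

(0,0): OLD=96 → NEW=0, ERR=96
(0,1): OLD=144 → NEW=255, ERR=-111
(0,2): OLD=807/16 → NEW=0, ERR=807/16
(0,3): OLD=45585/256 → NEW=255, ERR=-19695/256
(0,4): OLD=279927/4096 → NEW=0, ERR=279927/4096
(0,5): OLD=7398977/65536 → NEW=0, ERR=7398977/65536
(0,6): OLD=174476231/1048576 → NEW=255, ERR=-92910649/1048576
(1,0): OLD=2003/16 → NEW=0, ERR=2003/16
(1,1): OLD=22597/128 → NEW=255, ERR=-10043/128
(1,2): OLD=389417/4096 → NEW=0, ERR=389417/4096
(1,3): OLD=1810741/16384 → NEW=0, ERR=1810741/16384
(1,4): OLD=188816063/1048576 → NEW=255, ERR=-78570817/1048576
(1,5): OLD=1041499375/8388608 → NEW=0, ERR=1041499375/8388608
(1,6): OLD=16734951969/134217728 → NEW=0, ERR=16734951969/134217728
(2,0): OLD=351047/2048 → NEW=255, ERR=-171193/2048
(2,1): OLD=2658173/65536 → NEW=0, ERR=2658173/65536
(2,2): OLD=201613751/1048576 → NEW=255, ERR=-65773129/1048576
(2,3): OLD=914248639/8388608 → NEW=0, ERR=914248639/8388608
(2,4): OLD=11975751791/67108864 → NEW=255, ERR=-5137008529/67108864
(2,5): OLD=350049848997/2147483648 → NEW=255, ERR=-197558481243/2147483648
(2,6): OLD=4276959756243/34359738368 → NEW=0, ERR=4276959756243/34359738368
(3,0): OLD=123189975/1048576 → NEW=0, ERR=123189975/1048576
(3,1): OLD=1703629579/8388608 → NEW=255, ERR=-435465461/8388608
(3,2): OLD=7493165521/67108864 → NEW=0, ERR=7493165521/67108864
(3,3): OLD=56810411623/268435456 → NEW=255, ERR=-11640629657/268435456
(3,4): OLD=1294311773911/34359738368 → NEW=0, ERR=1294311773911/34359738368
(3,5): OLD=25092739500149/274877906944 → NEW=0, ERR=25092739500149/274877906944
(3,6): OLD=994341197350571/4398046511104 → NEW=255, ERR=-127160662980949/4398046511104
Row 0: .#.#..#
Row 1: .#..#..
Row 2: #.#.##.
Row 3: .#.#..#

Answer: .#.#..#
.#..#..
#.#.##.
.#.#..#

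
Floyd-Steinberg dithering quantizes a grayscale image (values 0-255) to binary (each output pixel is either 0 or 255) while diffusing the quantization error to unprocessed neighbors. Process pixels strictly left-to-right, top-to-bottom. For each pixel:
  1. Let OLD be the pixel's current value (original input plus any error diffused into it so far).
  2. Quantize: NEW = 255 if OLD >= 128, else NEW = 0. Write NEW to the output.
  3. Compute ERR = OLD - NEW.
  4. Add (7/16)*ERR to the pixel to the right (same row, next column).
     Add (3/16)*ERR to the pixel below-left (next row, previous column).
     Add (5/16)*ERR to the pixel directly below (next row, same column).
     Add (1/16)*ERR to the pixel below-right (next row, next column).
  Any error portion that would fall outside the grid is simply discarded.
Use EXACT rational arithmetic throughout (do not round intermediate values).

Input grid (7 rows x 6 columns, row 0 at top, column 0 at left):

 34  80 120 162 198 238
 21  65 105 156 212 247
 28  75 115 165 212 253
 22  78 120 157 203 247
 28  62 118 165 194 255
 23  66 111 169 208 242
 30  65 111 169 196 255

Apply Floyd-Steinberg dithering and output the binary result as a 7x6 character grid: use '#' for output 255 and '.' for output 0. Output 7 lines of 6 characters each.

(0,0): OLD=34 → NEW=0, ERR=34
(0,1): OLD=759/8 → NEW=0, ERR=759/8
(0,2): OLD=20673/128 → NEW=255, ERR=-11967/128
(0,3): OLD=248007/2048 → NEW=0, ERR=248007/2048
(0,4): OLD=8224113/32768 → NEW=255, ERR=-131727/32768
(0,5): OLD=123858455/524288 → NEW=255, ERR=-9834985/524288
(1,0): OLD=6325/128 → NEW=0, ERR=6325/128
(1,1): OLD=103283/1024 → NEW=0, ERR=103283/1024
(1,2): OLD=4867567/32768 → NEW=255, ERR=-3488273/32768
(1,3): OLD=18438211/131072 → NEW=255, ERR=-14985149/131072
(1,4): OLD=1382247401/8388608 → NEW=255, ERR=-756847639/8388608
(1,5): OLD=27033324431/134217728 → NEW=255, ERR=-7192196209/134217728
(2,0): OLD=1021601/16384 → NEW=0, ERR=1021601/16384
(2,1): OLD=61303675/524288 → NEW=0, ERR=61303675/524288
(2,2): OLD=987812913/8388608 → NEW=0, ERR=987812913/8388608
(2,3): OLD=10550913513/67108864 → NEW=255, ERR=-6561846807/67108864
(2,4): OLD=265931485755/2147483648 → NEW=0, ERR=265931485755/2147483648
(2,5): OLD=9785405515085/34359738368 → NEW=255, ERR=1023672231245/34359738368
(3,0): OLD=531916561/8388608 → NEW=0, ERR=531916561/8388608
(3,1): OLD=11291595581/67108864 → NEW=255, ERR=-5821164739/67108864
(3,2): OLD=57887356103/536870912 → NEW=0, ERR=57887356103/536870912
(3,3): OLD=7016103968533/34359738368 → NEW=255, ERR=-1745629315307/34359738368
(3,4): OLD=60183447500533/274877906944 → NEW=255, ERR=-9910418770187/274877906944
(3,5): OLD=1091930676277819/4398046511104 → NEW=255, ERR=-29571184053701/4398046511104
(4,0): OLD=33877939295/1073741824 → NEW=0, ERR=33877939295/1073741824
(4,1): OLD=1252013741779/17179869184 → NEW=0, ERR=1252013741779/17179869184
(4,2): OLD=92706008084361/549755813888 → NEW=255, ERR=-47481724457079/549755813888
(4,3): OLD=979147072268557/8796093022208 → NEW=0, ERR=979147072268557/8796093022208
(4,4): OLD=31947127034542813/140737488355328 → NEW=255, ERR=-3940932496065827/140737488355328
(4,5): OLD=536816901158349547/2251799813685248 → NEW=255, ERR=-37392051331388693/2251799813685248
(5,0): OLD=12788468228649/274877906944 → NEW=0, ERR=12788468228649/274877906944
(5,1): OLD=834803224899257/8796093022208 → NEW=0, ERR=834803224899257/8796093022208
(5,2): OLD=10622709038883203/70368744177664 → NEW=255, ERR=-7321320726421117/70368744177664
(5,3): OLD=332409325175186129/2251799813685248 → NEW=255, ERR=-241799627314552111/2251799813685248
(5,4): OLD=703075410695494865/4503599627370496 → NEW=255, ERR=-445342494283981615/4503599627370496
(5,5): OLD=13820509944002695813/72057594037927936 → NEW=255, ERR=-4554176535668927867/72057594037927936
(6,0): OLD=8772689241941451/140737488355328 → NEW=0, ERR=8772689241941451/140737488355328
(6,1): OLD=237179841949613423/2251799813685248 → NEW=0, ERR=237179841949613423/2251799813685248
(6,2): OLD=994088697538867287/9007199254740992 → NEW=0, ERR=994088697538867287/9007199254740992
(6,3): OLD=22868911102614878491/144115188075855872 → NEW=255, ERR=-13880461856728368869/144115188075855872
(6,4): OLD=240726962361203471803/2305843009213693952 → NEW=0, ERR=240726962361203471803/2305843009213693952
(6,5): OLD=10136244611339868581181/36893488147419103232 → NEW=255, ERR=728405133747997257021/36893488147419103232
Row 0: ..#.##
Row 1: ..####
Row 2: ...#.#
Row 3: .#.###
Row 4: ..#.##
Row 5: ..####
Row 6: ...#.#

Answer: ..#.##
..####
...#.#
.#.###
..#.##
..####
...#.#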